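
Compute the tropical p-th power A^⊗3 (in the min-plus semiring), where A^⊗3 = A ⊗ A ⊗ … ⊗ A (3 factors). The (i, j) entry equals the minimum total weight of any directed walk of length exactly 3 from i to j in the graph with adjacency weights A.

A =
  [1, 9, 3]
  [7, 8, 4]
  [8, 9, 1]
A^⊗3 =
  [3, 11, 5]
  [9, 14, 6]
  [10, 11, 3]

Each entry (A^⊗3)_ij equals the minimum over all length-3 walks i = v_0 → v_1 → … → v_3 = j of Σ_t A[v_t][v_{t+1}]. For example, for (i, j) = (0, 2) we minimise over 9 possible intermediate vertex sequences; the minimum is 5, attained along the walk 0 → 0 → 0 → 2.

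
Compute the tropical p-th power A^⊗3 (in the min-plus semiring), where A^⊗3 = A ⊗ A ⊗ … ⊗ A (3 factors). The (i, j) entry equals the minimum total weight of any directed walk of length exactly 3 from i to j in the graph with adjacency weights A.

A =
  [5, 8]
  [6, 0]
A^⊗3 =
  [14, 8]
  [6, 0]

Each entry (A^⊗3)_ij equals the minimum over all length-3 walks i = v_0 → v_1 → … → v_3 = j of Σ_t A[v_t][v_{t+1}]. For example, for (i, j) = (0, 1) we minimise over 4 possible intermediate vertex sequences; the minimum is 8, attained along the walk 0 → 1 → 1 → 1.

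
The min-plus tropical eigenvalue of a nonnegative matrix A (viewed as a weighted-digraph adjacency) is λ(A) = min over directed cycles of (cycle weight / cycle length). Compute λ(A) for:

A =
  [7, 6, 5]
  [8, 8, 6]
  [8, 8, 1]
λ(A) = 1

Enumerate directed cycles and compute their means (weight / length). Sample:
  cycle 0 → 0: weight = 7, length = 1, mean = 7/1 ≈ 7.000
  cycle 1 → 1: weight = 8, length = 1, mean = 8/1 ≈ 8.000
  cycle 2 → 2: weight = 1, length = 1, mean = 1/1 ≈ 1.000
  cycle 0 → 1 → 0: weight = 14, length = 2, mean = 14/2 ≈ 7.000
  cycle 0 → 2 → 0: weight = 13, length = 2, mean = 13/2 ≈ 6.500
  cycle 1 → 0 → 1: weight = 14, length = 2, mean = 14/2 ≈ 7.000
Minimum mean = 1.000, attained e.g. along the cycle 2 → 2 with weight 1 and length 1. So λ(A) = 1/1 = 1.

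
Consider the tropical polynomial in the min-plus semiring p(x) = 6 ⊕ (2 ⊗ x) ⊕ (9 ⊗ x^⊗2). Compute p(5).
p(5) = 6

A tropical monomial a ⊗ x^⊗i evaluates to a + i · x. Evaluating each term at x = 5:
  Term 0 contributes 6 + 0 · 5 = 6
  Term 1 contributes 2 + 1 · 5 = 7
  Term 2 contributes 9 + 2 · 5 = 19
p(5) = ⊕ of these = min[6, 7, 19] = 6.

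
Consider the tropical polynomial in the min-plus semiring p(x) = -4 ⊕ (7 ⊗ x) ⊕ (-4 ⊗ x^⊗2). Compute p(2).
p(2) = -4

A tropical monomial a ⊗ x^⊗i evaluates to a + i · x. Evaluating each term at x = 2:
  Term 0 contributes -4 + 0 · 2 = -4
  Term 1 contributes 7 + 1 · 2 = 9
  Term 2 contributes -4 + 2 · 2 = 0
p(2) = ⊕ of these = min[-4, 9, 0] = -4.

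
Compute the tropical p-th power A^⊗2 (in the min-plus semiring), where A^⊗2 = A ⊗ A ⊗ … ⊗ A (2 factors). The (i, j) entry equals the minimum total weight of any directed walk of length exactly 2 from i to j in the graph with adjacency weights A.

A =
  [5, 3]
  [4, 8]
A^⊗2 =
  [7, 8]
  [9, 7]

Each entry (A^⊗2)_ij equals the minimum over all length-2 walks i = v_0 → v_1 → … → v_2 = j of Σ_t A[v_t][v_{t+1}]. For example, for (i, j) = (0, 1) we minimise over 2 possible intermediate vertex sequences; the minimum is 8, attained along the walk 0 → 0 → 1.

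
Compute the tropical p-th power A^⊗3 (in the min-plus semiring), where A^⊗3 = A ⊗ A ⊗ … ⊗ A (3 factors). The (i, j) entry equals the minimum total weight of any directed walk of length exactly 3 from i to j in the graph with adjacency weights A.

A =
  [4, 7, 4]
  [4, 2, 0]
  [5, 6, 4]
A^⊗3 =
  [12, 11, 9]
  [7, 6, 4]
  [11, 10, 8]

Each entry (A^⊗3)_ij equals the minimum over all length-3 walks i = v_0 → v_1 → … → v_3 = j of Σ_t A[v_t][v_{t+1}]. For example, for (i, j) = (0, 2) we minimise over 9 possible intermediate vertex sequences; the minimum is 9, attained along the walk 0 → 1 → 1 → 2.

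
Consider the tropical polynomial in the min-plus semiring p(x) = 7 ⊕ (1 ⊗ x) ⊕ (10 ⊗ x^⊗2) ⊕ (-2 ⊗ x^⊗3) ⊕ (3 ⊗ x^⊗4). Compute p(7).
p(7) = 7

A tropical monomial a ⊗ x^⊗i evaluates to a + i · x. Evaluating each term at x = 7:
  Term 0 contributes 7 + 0 · 7 = 7
  Term 1 contributes 1 + 1 · 7 = 8
  Term 2 contributes 10 + 2 · 7 = 24
  Term 3 contributes -2 + 3 · 7 = 19
  Term 4 contributes 3 + 4 · 7 = 31
p(7) = ⊕ of these = min[7, 8, 24, 19, 31] = 7.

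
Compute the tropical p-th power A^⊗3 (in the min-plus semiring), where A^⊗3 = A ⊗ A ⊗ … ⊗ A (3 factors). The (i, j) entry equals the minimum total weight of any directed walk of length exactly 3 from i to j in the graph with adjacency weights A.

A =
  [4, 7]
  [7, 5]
A^⊗3 =
  [12, 15]
  [15, 15]

Each entry (A^⊗3)_ij equals the minimum over all length-3 walks i = v_0 → v_1 → … → v_3 = j of Σ_t A[v_t][v_{t+1}]. For example, for (i, j) = (0, 1) we minimise over 4 possible intermediate vertex sequences; the minimum is 15, attained along the walk 0 → 0 → 0 → 1.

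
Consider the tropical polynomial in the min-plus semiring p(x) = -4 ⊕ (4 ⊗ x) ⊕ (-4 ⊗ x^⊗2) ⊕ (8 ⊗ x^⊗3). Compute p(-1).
p(-1) = -6

A tropical monomial a ⊗ x^⊗i evaluates to a + i · x. Evaluating each term at x = -1:
  Term 0 contributes -4 + 0 · -1 = -4
  Term 1 contributes 4 + 1 · -1 = 3
  Term 2 contributes -4 + 2 · -1 = -6
  Term 3 contributes 8 + 3 · -1 = 5
p(-1) = ⊕ of these = min[-4, 3, -6, 5] = -6.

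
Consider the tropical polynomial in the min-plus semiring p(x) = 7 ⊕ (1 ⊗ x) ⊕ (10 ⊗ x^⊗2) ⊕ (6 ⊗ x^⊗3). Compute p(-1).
p(-1) = 0

A tropical monomial a ⊗ x^⊗i evaluates to a + i · x. Evaluating each term at x = -1:
  Term 0 contributes 7 + 0 · -1 = 7
  Term 1 contributes 1 + 1 · -1 = 0
  Term 2 contributes 10 + 2 · -1 = 8
  Term 3 contributes 6 + 3 · -1 = 3
p(-1) = ⊕ of these = min[7, 0, 8, 3] = 0.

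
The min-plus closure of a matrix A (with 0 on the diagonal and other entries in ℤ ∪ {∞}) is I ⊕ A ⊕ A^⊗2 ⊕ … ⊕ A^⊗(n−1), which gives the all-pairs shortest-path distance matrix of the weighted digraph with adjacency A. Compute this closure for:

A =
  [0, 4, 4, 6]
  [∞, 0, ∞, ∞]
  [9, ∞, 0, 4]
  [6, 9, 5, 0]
Closure =
  [0, 4, 4, 6]
  [∞, 0, ∞, ∞]
  [9, 13, 0, 4]
  [6, 9, 5, 0]

This is the Floyd-Warshall all-pairs shortest-path computation. For each intermediate vertex k = 0, 1, …, 3, update dist[i][j] ← min(dist[i][j], dist[i][k] + dist[k][j]). The final matrix gives, for each (i, j), the minimum total weight of any directed path from i to j (possibly empty when i = j).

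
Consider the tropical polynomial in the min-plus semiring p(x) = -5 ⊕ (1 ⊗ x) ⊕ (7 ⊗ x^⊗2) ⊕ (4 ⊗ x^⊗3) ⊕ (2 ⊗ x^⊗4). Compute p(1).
p(1) = -5

A tropical monomial a ⊗ x^⊗i evaluates to a + i · x. Evaluating each term at x = 1:
  Term 0 contributes -5 + 0 · 1 = -5
  Term 1 contributes 1 + 1 · 1 = 2
  Term 2 contributes 7 + 2 · 1 = 9
  Term 3 contributes 4 + 3 · 1 = 7
  Term 4 contributes 2 + 4 · 1 = 6
p(1) = ⊕ of these = min[-5, 2, 9, 7, 6] = -5.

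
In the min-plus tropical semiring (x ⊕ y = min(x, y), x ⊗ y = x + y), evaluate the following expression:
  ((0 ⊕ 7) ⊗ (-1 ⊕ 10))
((0 ⊕ 7) ⊗ (-1 ⊕ 10)) = -1

Expand innermost to outermost. Recall ⊕ takes the minimum of its arguments and ⊗ takes their sum. Working out the expression ((0 ⊕ 7) ⊗ (-1 ⊕ 10)) gives -1.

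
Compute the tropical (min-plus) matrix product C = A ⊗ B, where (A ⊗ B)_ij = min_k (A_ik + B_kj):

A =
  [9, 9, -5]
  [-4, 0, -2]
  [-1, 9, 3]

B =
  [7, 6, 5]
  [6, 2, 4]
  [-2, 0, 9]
A ⊗ B =
  [-7, -5, 4]
  [-4, -2, 1]
  [1, 3, 4]

Apply the min-plus product entry-by-entry:
  C[0][0] = min over k of (A[0][0] + B[0][0] = 9 + 7 = 16, A[0][1] + B[1][0] = 9 + 6 = 15, A[0][2] + B[2][0] = -5 + -2 = -7) = -7 (attained at k = 2)
  C[0][1] = min over k of (A[0][0] + B[0][1] = 9 + 6 = 15, A[0][1] + B[1][1] = 9 + 2 = 11, A[0][2] + B[2][1] = -5 + 0 = -5) = -5 (attained at k = 2)
  C[0][2] = min over k of (A[0][0] + B[0][2] = 9 + 5 = 14, A[0][1] + B[1][2] = 9 + 4 = 13, A[0][2] + B[2][2] = -5 + 9 = 4) = 4 (attained at k = 2)
  C[1][0] = min over k of (A[1][0] + B[0][0] = -4 + 7 = 3, A[1][1] + B[1][0] = 0 + 6 = 6, A[1][2] + B[2][0] = -2 + -2 = -4) = -4 (attained at k = 2)
  C[1][1] = min over k of (A[1][0] + B[0][1] = -4 + 6 = 2, A[1][1] + B[1][1] = 0 + 2 = 2, A[1][2] + B[2][1] = -2 + 0 = -2) = -2 (attained at k = 2)
  C[1][2] = min over k of (A[1][0] + B[0][2] = -4 + 5 = 1, A[1][1] + B[1][2] = 0 + 4 = 4, A[1][2] + B[2][2] = -2 + 9 = 7) = 1 (attained at k = 0)
  C[2][0] = min over k of (A[2][0] + B[0][0] = -1 + 7 = 6, A[2][1] + B[1][0] = 9 + 6 = 15, A[2][2] + B[2][0] = 3 + -2 = 1) = 1 (attained at k = 2)
  C[2][1] = min over k of (A[2][0] + B[0][1] = -1 + 6 = 5, A[2][1] + B[1][1] = 9 + 2 = 11, A[2][2] + B[2][1] = 3 + 0 = 3) = 3 (attained at k = 2)
  C[2][2] = min over k of (A[2][0] + B[0][2] = -1 + 5 = 4, A[2][1] + B[1][2] = 9 + 4 = 13, A[2][2] + B[2][2] = 3 + 9 = 12) = 4 (attained at k = 0)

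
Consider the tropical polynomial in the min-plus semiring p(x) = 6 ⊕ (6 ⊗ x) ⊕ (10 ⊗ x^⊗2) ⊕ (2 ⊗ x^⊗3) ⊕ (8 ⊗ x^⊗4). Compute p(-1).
p(-1) = -1

A tropical monomial a ⊗ x^⊗i evaluates to a + i · x. Evaluating each term at x = -1:
  Term 0 contributes 6 + 0 · -1 = 6
  Term 1 contributes 6 + 1 · -1 = 5
  Term 2 contributes 10 + 2 · -1 = 8
  Term 3 contributes 2 + 3 · -1 = -1
  Term 4 contributes 8 + 4 · -1 = 4
p(-1) = ⊕ of these = min[6, 5, 8, -1, 4] = -1.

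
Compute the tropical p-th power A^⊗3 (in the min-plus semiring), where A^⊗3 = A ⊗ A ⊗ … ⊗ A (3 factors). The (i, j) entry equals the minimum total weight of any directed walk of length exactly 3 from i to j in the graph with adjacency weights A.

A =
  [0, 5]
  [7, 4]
A^⊗3 =
  [0, 5]
  [7, 12]

Each entry (A^⊗3)_ij equals the minimum over all length-3 walks i = v_0 → v_1 → … → v_3 = j of Σ_t A[v_t][v_{t+1}]. For example, for (i, j) = (0, 1) we minimise over 4 possible intermediate vertex sequences; the minimum is 5, attained along the walk 0 → 0 → 0 → 1.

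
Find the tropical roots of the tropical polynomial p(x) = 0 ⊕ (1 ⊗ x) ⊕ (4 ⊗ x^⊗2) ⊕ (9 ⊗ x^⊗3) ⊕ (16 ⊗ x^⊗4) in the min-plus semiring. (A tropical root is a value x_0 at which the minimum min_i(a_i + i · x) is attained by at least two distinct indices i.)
Roots: {-7, -5, -3, -1}

Each tropical root is a break point of the lower envelope of the lines y = a_i + i · x (there are 5 lines, with slopes 0, 1, ..., 4). Only the lines that attain the minimum somewhere contribute to roots; other lines are dominated. Here the surviving (envelope) indices are i = 4, i = 3, i = 2, i = 1, i = 0.
Intersections between consecutive envelope lines give the roots: for adjacent envelope indices i < j the intersection is x = (a_i − a_j) / (j − i). Reading off the sorted break points: {-7, -5, -3, -1}.
Verification: at each break x_0, at least two indices attain the minimum of min_i(a_i + i · x_0).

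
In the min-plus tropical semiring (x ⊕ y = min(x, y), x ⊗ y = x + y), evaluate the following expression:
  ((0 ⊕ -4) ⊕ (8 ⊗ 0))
((0 ⊕ -4) ⊕ (8 ⊗ 0)) = -4

Expand innermost to outermost. Recall ⊕ takes the minimum of its arguments and ⊗ takes their sum. Working out the expression ((0 ⊕ -4) ⊕ (8 ⊗ 0)) gives -4.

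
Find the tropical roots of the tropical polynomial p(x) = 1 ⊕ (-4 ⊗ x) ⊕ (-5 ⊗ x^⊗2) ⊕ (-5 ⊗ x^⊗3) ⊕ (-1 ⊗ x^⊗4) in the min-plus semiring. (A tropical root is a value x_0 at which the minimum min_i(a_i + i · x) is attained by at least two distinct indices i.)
Roots: {-4, 0, 1, 5}

Each tropical root is a break point of the lower envelope of the lines y = a_i + i · x (there are 5 lines, with slopes 0, 1, ..., 4). Only the lines that attain the minimum somewhere contribute to roots; other lines are dominated. Here the surviving (envelope) indices are i = 4, i = 3, i = 2, i = 1, i = 0.
Intersections between consecutive envelope lines give the roots: for adjacent envelope indices i < j the intersection is x = (a_i − a_j) / (j − i). Reading off the sorted break points: {-4, 0, 1, 5}.
Verification: at each break x_0, at least two indices attain the minimum of min_i(a_i + i · x_0).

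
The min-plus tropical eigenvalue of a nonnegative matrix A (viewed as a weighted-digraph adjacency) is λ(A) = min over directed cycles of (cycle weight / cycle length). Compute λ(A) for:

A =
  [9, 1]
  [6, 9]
λ(A) = 7/2

Enumerate directed cycles and compute their means (weight / length). Sample:
  cycle 0 → 0: weight = 9, length = 1, mean = 9/1 ≈ 9.000
  cycle 1 → 1: weight = 9, length = 1, mean = 9/1 ≈ 9.000
  cycle 0 → 1 → 0: weight = 7, length = 2, mean = 7/2 ≈ 3.500
  cycle 1 → 0 → 1: weight = 7, length = 2, mean = 7/2 ≈ 3.500
Minimum mean = 3.500, attained e.g. along the cycle 0 → 1 → 0 with weight 7 and length 2. So λ(A) = 7/2 = 7/2.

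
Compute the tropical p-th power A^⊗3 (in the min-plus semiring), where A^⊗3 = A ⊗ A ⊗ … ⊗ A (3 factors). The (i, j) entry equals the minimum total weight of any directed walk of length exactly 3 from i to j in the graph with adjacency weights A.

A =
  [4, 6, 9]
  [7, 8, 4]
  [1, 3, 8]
A^⊗3 =
  [11, 13, 14]
  [9, 11, 11]
  [8, 10, 11]

Each entry (A^⊗3)_ij equals the minimum over all length-3 walks i = v_0 → v_1 → … → v_3 = j of Σ_t A[v_t][v_{t+1}]. For example, for (i, j) = (0, 2) we minimise over 9 possible intermediate vertex sequences; the minimum is 14, attained along the walk 0 → 0 → 1 → 2.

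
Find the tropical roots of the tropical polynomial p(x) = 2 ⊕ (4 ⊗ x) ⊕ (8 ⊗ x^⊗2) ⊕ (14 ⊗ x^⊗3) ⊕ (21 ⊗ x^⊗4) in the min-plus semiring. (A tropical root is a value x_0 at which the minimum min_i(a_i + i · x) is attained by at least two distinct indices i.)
Roots: {-7, -6, -4, -2}

Each tropical root is a break point of the lower envelope of the lines y = a_i + i · x (there are 5 lines, with slopes 0, 1, ..., 4). Only the lines that attain the minimum somewhere contribute to roots; other lines are dominated. Here the surviving (envelope) indices are i = 4, i = 3, i = 2, i = 1, i = 0.
Intersections between consecutive envelope lines give the roots: for adjacent envelope indices i < j the intersection is x = (a_i − a_j) / (j − i). Reading off the sorted break points: {-7, -6, -4, -2}.
Verification: at each break x_0, at least two indices attain the minimum of min_i(a_i + i · x_0).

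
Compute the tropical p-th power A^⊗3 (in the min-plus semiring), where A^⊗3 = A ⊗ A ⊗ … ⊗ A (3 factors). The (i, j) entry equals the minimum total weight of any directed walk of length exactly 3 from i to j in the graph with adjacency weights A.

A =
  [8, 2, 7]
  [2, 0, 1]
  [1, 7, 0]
A^⊗3 =
  [4, 2, 3]
  [2, 0, 1]
  [1, 3, 0]

Each entry (A^⊗3)_ij equals the minimum over all length-3 walks i = v_0 → v_1 → … → v_3 = j of Σ_t A[v_t][v_{t+1}]. For example, for (i, j) = (0, 2) we minimise over 9 possible intermediate vertex sequences; the minimum is 3, attained along the walk 0 → 1 → 1 → 2.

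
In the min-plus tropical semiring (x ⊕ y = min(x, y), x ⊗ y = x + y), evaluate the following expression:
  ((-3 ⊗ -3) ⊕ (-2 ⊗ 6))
((-3 ⊗ -3) ⊕ (-2 ⊗ 6)) = -6

Expand innermost to outermost. Recall ⊕ takes the minimum of its arguments and ⊗ takes their sum. Working out the expression ((-3 ⊗ -3) ⊕ (-2 ⊗ 6)) gives -6.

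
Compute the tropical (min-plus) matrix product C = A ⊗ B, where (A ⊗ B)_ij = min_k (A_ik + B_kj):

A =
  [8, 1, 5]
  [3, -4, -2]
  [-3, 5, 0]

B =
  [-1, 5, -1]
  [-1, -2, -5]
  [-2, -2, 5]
A ⊗ B =
  [0, -1, -4]
  [-5, -6, -9]
  [-4, -2, -4]

Apply the min-plus product entry-by-entry:
  C[0][0] = min over k of (A[0][0] + B[0][0] = 8 + -1 = 7, A[0][1] + B[1][0] = 1 + -1 = 0, A[0][2] + B[2][0] = 5 + -2 = 3) = 0 (attained at k = 1)
  C[0][1] = min over k of (A[0][0] + B[0][1] = 8 + 5 = 13, A[0][1] + B[1][1] = 1 + -2 = -1, A[0][2] + B[2][1] = 5 + -2 = 3) = -1 (attained at k = 1)
  C[0][2] = min over k of (A[0][0] + B[0][2] = 8 + -1 = 7, A[0][1] + B[1][2] = 1 + -5 = -4, A[0][2] + B[2][2] = 5 + 5 = 10) = -4 (attained at k = 1)
  C[1][0] = min over k of (A[1][0] + B[0][0] = 3 + -1 = 2, A[1][1] + B[1][0] = -4 + -1 = -5, A[1][2] + B[2][0] = -2 + -2 = -4) = -5 (attained at k = 1)
  C[1][1] = min over k of (A[1][0] + B[0][1] = 3 + 5 = 8, A[1][1] + B[1][1] = -4 + -2 = -6, A[1][2] + B[2][1] = -2 + -2 = -4) = -6 (attained at k = 1)
  C[1][2] = min over k of (A[1][0] + B[0][2] = 3 + -1 = 2, A[1][1] + B[1][2] = -4 + -5 = -9, A[1][2] + B[2][2] = -2 + 5 = 3) = -9 (attained at k = 1)
  C[2][0] = min over k of (A[2][0] + B[0][0] = -3 + -1 = -4, A[2][1] + B[1][0] = 5 + -1 = 4, A[2][2] + B[2][0] = 0 + -2 = -2) = -4 (attained at k = 0)
  C[2][1] = min over k of (A[2][0] + B[0][1] = -3 + 5 = 2, A[2][1] + B[1][1] = 5 + -2 = 3, A[2][2] + B[2][1] = 0 + -2 = -2) = -2 (attained at k = 2)
  C[2][2] = min over k of (A[2][0] + B[0][2] = -3 + -1 = -4, A[2][1] + B[1][2] = 5 + -5 = 0, A[2][2] + B[2][2] = 0 + 5 = 5) = -4 (attained at k = 0)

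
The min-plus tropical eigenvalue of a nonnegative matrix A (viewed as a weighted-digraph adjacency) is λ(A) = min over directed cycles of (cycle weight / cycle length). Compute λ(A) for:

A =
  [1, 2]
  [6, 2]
λ(A) = 1

Enumerate directed cycles and compute their means (weight / length). Sample:
  cycle 0 → 0: weight = 1, length = 1, mean = 1/1 ≈ 1.000
  cycle 1 → 1: weight = 2, length = 1, mean = 2/1 ≈ 2.000
  cycle 0 → 1 → 0: weight = 8, length = 2, mean = 8/2 ≈ 4.000
  cycle 1 → 0 → 1: weight = 8, length = 2, mean = 8/2 ≈ 4.000
Minimum mean = 1.000, attained e.g. along the cycle 0 → 0 with weight 1 and length 1. So λ(A) = 1/1 = 1.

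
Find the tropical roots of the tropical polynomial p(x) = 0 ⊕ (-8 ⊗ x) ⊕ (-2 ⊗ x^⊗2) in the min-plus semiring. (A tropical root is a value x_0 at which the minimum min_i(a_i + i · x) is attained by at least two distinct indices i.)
Roots: {-6, 8}

Each tropical root is a break point of the lower envelope of the lines y = a_i + i · x (there are 3 lines, with slopes 0, 1, ..., 2). Only the lines that attain the minimum somewhere contribute to roots; other lines are dominated. Here the surviving (envelope) indices are i = 2, i = 1, i = 0.
Intersections between consecutive envelope lines give the roots: for adjacent envelope indices i < j the intersection is x = (a_i − a_j) / (j − i). Reading off the sorted break points: {-6, 8}.
Verification: at each break x_0, at least two indices attain the minimum of min_i(a_i + i · x_0).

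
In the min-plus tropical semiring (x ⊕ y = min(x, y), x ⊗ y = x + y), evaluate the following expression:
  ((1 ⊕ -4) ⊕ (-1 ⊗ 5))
((1 ⊕ -4) ⊕ (-1 ⊗ 5)) = -4

Expand innermost to outermost. Recall ⊕ takes the minimum of its arguments and ⊗ takes their sum. Working out the expression ((1 ⊕ -4) ⊕ (-1 ⊗ 5)) gives -4.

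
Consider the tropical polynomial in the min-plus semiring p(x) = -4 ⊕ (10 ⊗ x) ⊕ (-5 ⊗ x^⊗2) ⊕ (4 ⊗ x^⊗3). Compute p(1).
p(1) = -4

A tropical monomial a ⊗ x^⊗i evaluates to a + i · x. Evaluating each term at x = 1:
  Term 0 contributes -4 + 0 · 1 = -4
  Term 1 contributes 10 + 1 · 1 = 11
  Term 2 contributes -5 + 2 · 1 = -3
  Term 3 contributes 4 + 3 · 1 = 7
p(1) = ⊕ of these = min[-4, 11, -3, 7] = -4.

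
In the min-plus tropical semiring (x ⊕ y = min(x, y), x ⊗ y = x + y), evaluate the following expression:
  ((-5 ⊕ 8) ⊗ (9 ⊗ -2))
((-5 ⊕ 8) ⊗ (9 ⊗ -2)) = 2

Expand innermost to outermost. Recall ⊕ takes the minimum of its arguments and ⊗ takes their sum. Working out the expression ((-5 ⊕ 8) ⊗ (9 ⊗ -2)) gives 2.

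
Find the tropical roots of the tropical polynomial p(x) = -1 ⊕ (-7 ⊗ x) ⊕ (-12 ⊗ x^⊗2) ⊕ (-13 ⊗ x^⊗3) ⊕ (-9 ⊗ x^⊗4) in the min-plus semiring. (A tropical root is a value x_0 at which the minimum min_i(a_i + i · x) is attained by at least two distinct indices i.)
Roots: {-4, 1, 5, 6}

Each tropical root is a break point of the lower envelope of the lines y = a_i + i · x (there are 5 lines, with slopes 0, 1, ..., 4). Only the lines that attain the minimum somewhere contribute to roots; other lines are dominated. Here the surviving (envelope) indices are i = 4, i = 3, i = 2, i = 1, i = 0.
Intersections between consecutive envelope lines give the roots: for adjacent envelope indices i < j the intersection is x = (a_i − a_j) / (j − i). Reading off the sorted break points: {-4, 1, 5, 6}.
Verification: at each break x_0, at least two indices attain the minimum of min_i(a_i + i · x_0).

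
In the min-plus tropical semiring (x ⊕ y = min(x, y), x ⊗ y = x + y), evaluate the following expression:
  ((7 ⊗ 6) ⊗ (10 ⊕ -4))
((7 ⊗ 6) ⊗ (10 ⊕ -4)) = 9

Expand innermost to outermost. Recall ⊕ takes the minimum of its arguments and ⊗ takes their sum. Working out the expression ((7 ⊗ 6) ⊗ (10 ⊕ -4)) gives 9.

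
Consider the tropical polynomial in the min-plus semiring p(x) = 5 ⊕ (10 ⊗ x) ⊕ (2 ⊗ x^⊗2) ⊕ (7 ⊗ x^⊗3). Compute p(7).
p(7) = 5

A tropical monomial a ⊗ x^⊗i evaluates to a + i · x. Evaluating each term at x = 7:
  Term 0 contributes 5 + 0 · 7 = 5
  Term 1 contributes 10 + 1 · 7 = 17
  Term 2 contributes 2 + 2 · 7 = 16
  Term 3 contributes 7 + 3 · 7 = 28
p(7) = ⊕ of these = min[5, 17, 16, 28] = 5.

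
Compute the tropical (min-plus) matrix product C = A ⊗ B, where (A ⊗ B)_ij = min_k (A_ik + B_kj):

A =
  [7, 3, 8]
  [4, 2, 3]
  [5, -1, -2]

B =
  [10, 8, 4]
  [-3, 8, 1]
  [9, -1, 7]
A ⊗ B =
  [0, 7, 4]
  [-1, 2, 3]
  [-4, -3, 0]

Apply the min-plus product entry-by-entry:
  C[0][0] = min over k of (A[0][0] + B[0][0] = 7 + 10 = 17, A[0][1] + B[1][0] = 3 + -3 = 0, A[0][2] + B[2][0] = 8 + 9 = 17) = 0 (attained at k = 1)
  C[0][1] = min over k of (A[0][0] + B[0][1] = 7 + 8 = 15, A[0][1] + B[1][1] = 3 + 8 = 11, A[0][2] + B[2][1] = 8 + -1 = 7) = 7 (attained at k = 2)
  C[0][2] = min over k of (A[0][0] + B[0][2] = 7 + 4 = 11, A[0][1] + B[1][2] = 3 + 1 = 4, A[0][2] + B[2][2] = 8 + 7 = 15) = 4 (attained at k = 1)
  C[1][0] = min over k of (A[1][0] + B[0][0] = 4 + 10 = 14, A[1][1] + B[1][0] = 2 + -3 = -1, A[1][2] + B[2][0] = 3 + 9 = 12) = -1 (attained at k = 1)
  C[1][1] = min over k of (A[1][0] + B[0][1] = 4 + 8 = 12, A[1][1] + B[1][1] = 2 + 8 = 10, A[1][2] + B[2][1] = 3 + -1 = 2) = 2 (attained at k = 2)
  C[1][2] = min over k of (A[1][0] + B[0][2] = 4 + 4 = 8, A[1][1] + B[1][2] = 2 + 1 = 3, A[1][2] + B[2][2] = 3 + 7 = 10) = 3 (attained at k = 1)
  C[2][0] = min over k of (A[2][0] + B[0][0] = 5 + 10 = 15, A[2][1] + B[1][0] = -1 + -3 = -4, A[2][2] + B[2][0] = -2 + 9 = 7) = -4 (attained at k = 1)
  C[2][1] = min over k of (A[2][0] + B[0][1] = 5 + 8 = 13, A[2][1] + B[1][1] = -1 + 8 = 7, A[2][2] + B[2][1] = -2 + -1 = -3) = -3 (attained at k = 2)
  C[2][2] = min over k of (A[2][0] + B[0][2] = 5 + 4 = 9, A[2][1] + B[1][2] = -1 + 1 = 0, A[2][2] + B[2][2] = -2 + 7 = 5) = 0 (attained at k = 1)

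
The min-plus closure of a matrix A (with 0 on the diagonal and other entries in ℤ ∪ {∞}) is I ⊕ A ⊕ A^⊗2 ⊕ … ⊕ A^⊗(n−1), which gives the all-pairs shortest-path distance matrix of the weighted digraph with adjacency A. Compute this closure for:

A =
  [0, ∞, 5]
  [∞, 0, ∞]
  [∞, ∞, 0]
Closure =
  [0, ∞, 5]
  [∞, 0, ∞]
  [∞, ∞, 0]

This is the Floyd-Warshall all-pairs shortest-path computation. For each intermediate vertex k = 0, 1, …, 2, update dist[i][j] ← min(dist[i][j], dist[i][k] + dist[k][j]). The final matrix gives, for each (i, j), the minimum total weight of any directed path from i to j (possibly empty when i = j).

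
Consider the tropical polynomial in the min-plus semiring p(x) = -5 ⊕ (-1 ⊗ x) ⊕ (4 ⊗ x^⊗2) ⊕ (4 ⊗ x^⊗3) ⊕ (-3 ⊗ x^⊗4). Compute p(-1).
p(-1) = -7

A tropical monomial a ⊗ x^⊗i evaluates to a + i · x. Evaluating each term at x = -1:
  Term 0 contributes -5 + 0 · -1 = -5
  Term 1 contributes -1 + 1 · -1 = -2
  Term 2 contributes 4 + 2 · -1 = 2
  Term 3 contributes 4 + 3 · -1 = 1
  Term 4 contributes -3 + 4 · -1 = -7
p(-1) = ⊕ of these = min[-5, -2, 2, 1, -7] = -7.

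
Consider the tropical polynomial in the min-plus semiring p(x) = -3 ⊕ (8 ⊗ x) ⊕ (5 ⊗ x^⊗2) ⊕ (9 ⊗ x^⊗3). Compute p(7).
p(7) = -3

A tropical monomial a ⊗ x^⊗i evaluates to a + i · x. Evaluating each term at x = 7:
  Term 0 contributes -3 + 0 · 7 = -3
  Term 1 contributes 8 + 1 · 7 = 15
  Term 2 contributes 5 + 2 · 7 = 19
  Term 3 contributes 9 + 3 · 7 = 30
p(7) = ⊕ of these = min[-3, 15, 19, 30] = -3.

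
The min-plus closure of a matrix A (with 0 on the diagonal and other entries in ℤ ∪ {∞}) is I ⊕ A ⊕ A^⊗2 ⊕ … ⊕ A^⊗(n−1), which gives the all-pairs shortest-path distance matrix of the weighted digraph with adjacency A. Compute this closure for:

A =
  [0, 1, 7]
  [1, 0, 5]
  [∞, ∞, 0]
Closure =
  [0, 1, 6]
  [1, 0, 5]
  [∞, ∞, 0]

This is the Floyd-Warshall all-pairs shortest-path computation. For each intermediate vertex k = 0, 1, …, 2, update dist[i][j] ← min(dist[i][j], dist[i][k] + dist[k][j]). The final matrix gives, for each (i, j), the minimum total weight of any directed path from i to j (possibly empty when i = j).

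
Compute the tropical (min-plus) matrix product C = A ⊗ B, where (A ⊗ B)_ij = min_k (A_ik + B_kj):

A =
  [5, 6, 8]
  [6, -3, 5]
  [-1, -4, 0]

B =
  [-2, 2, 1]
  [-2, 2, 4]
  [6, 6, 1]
A ⊗ B =
  [3, 7, 6]
  [-5, -1, 1]
  [-6, -2, 0]

Apply the min-plus product entry-by-entry:
  C[0][0] = min over k of (A[0][0] + B[0][0] = 5 + -2 = 3, A[0][1] + B[1][0] = 6 + -2 = 4, A[0][2] + B[2][0] = 8 + 6 = 14) = 3 (attained at k = 0)
  C[0][1] = min over k of (A[0][0] + B[0][1] = 5 + 2 = 7, A[0][1] + B[1][1] = 6 + 2 = 8, A[0][2] + B[2][1] = 8 + 6 = 14) = 7 (attained at k = 0)
  C[0][2] = min over k of (A[0][0] + B[0][2] = 5 + 1 = 6, A[0][1] + B[1][2] = 6 + 4 = 10, A[0][2] + B[2][2] = 8 + 1 = 9) = 6 (attained at k = 0)
  C[1][0] = min over k of (A[1][0] + B[0][0] = 6 + -2 = 4, A[1][1] + B[1][0] = -3 + -2 = -5, A[1][2] + B[2][0] = 5 + 6 = 11) = -5 (attained at k = 1)
  C[1][1] = min over k of (A[1][0] + B[0][1] = 6 + 2 = 8, A[1][1] + B[1][1] = -3 + 2 = -1, A[1][2] + B[2][1] = 5 + 6 = 11) = -1 (attained at k = 1)
  C[1][2] = min over k of (A[1][0] + B[0][2] = 6 + 1 = 7, A[1][1] + B[1][2] = -3 + 4 = 1, A[1][2] + B[2][2] = 5 + 1 = 6) = 1 (attained at k = 1)
  C[2][0] = min over k of (A[2][0] + B[0][0] = -1 + -2 = -3, A[2][1] + B[1][0] = -4 + -2 = -6, A[2][2] + B[2][0] = 0 + 6 = 6) = -6 (attained at k = 1)
  C[2][1] = min over k of (A[2][0] + B[0][1] = -1 + 2 = 1, A[2][1] + B[1][1] = -4 + 2 = -2, A[2][2] + B[2][1] = 0 + 6 = 6) = -2 (attained at k = 1)
  C[2][2] = min over k of (A[2][0] + B[0][2] = -1 + 1 = 0, A[2][1] + B[1][2] = -4 + 4 = 0, A[2][2] + B[2][2] = 0 + 1 = 1) = 0 (attained at k = 0)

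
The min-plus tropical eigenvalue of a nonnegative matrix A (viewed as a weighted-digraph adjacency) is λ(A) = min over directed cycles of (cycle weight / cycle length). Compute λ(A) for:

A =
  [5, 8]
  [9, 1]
λ(A) = 1

Enumerate directed cycles and compute their means (weight / length). Sample:
  cycle 0 → 0: weight = 5, length = 1, mean = 5/1 ≈ 5.000
  cycle 1 → 1: weight = 1, length = 1, mean = 1/1 ≈ 1.000
  cycle 0 → 1 → 0: weight = 17, length = 2, mean = 17/2 ≈ 8.500
  cycle 1 → 0 → 1: weight = 17, length = 2, mean = 17/2 ≈ 8.500
Minimum mean = 1.000, attained e.g. along the cycle 1 → 1 with weight 1 and length 1. So λ(A) = 1/1 = 1.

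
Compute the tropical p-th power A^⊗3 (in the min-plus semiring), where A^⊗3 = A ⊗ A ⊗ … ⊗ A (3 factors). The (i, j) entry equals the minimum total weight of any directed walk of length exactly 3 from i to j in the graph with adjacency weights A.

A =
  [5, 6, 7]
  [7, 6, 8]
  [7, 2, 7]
A^⊗3 =
  [15, 14, 17]
  [17, 16, 18]
  [14, 12, 16]

Each entry (A^⊗3)_ij equals the minimum over all length-3 walks i = v_0 → v_1 → … → v_3 = j of Σ_t A[v_t][v_{t+1}]. For example, for (i, j) = (0, 2) we minimise over 9 possible intermediate vertex sequences; the minimum is 17, attained along the walk 0 → 0 → 0 → 2.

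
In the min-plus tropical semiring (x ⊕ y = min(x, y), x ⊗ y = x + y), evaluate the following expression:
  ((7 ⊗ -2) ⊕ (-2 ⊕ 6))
((7 ⊗ -2) ⊕ (-2 ⊕ 6)) = -2

Expand innermost to outermost. Recall ⊕ takes the minimum of its arguments and ⊗ takes their sum. Working out the expression ((7 ⊗ -2) ⊕ (-2 ⊕ 6)) gives -2.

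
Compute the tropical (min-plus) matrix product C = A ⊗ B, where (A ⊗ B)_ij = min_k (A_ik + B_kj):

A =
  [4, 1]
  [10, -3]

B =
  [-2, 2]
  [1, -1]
A ⊗ B =
  [2, 0]
  [-2, -4]

Apply the min-plus product entry-by-entry:
  C[0][0] = min over k of (A[0][0] + B[0][0] = 4 + -2 = 2, A[0][1] + B[1][0] = 1 + 1 = 2) = 2 (attained at k = 0)
  C[0][1] = min over k of (A[0][0] + B[0][1] = 4 + 2 = 6, A[0][1] + B[1][1] = 1 + -1 = 0) = 0 (attained at k = 1)
  C[1][0] = min over k of (A[1][0] + B[0][0] = 10 + -2 = 8, A[1][1] + B[1][0] = -3 + 1 = -2) = -2 (attained at k = 1)
  C[1][1] = min over k of (A[1][0] + B[0][1] = 10 + 2 = 12, A[1][1] + B[1][1] = -3 + -1 = -4) = -4 (attained at k = 1)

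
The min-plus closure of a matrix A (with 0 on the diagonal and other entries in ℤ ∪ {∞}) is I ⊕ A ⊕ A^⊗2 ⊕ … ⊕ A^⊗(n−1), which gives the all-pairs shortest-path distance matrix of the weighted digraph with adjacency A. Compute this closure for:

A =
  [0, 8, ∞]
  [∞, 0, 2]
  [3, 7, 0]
Closure =
  [0, 8, 10]
  [5, 0, 2]
  [3, 7, 0]

This is the Floyd-Warshall all-pairs shortest-path computation. For each intermediate vertex k = 0, 1, …, 2, update dist[i][j] ← min(dist[i][j], dist[i][k] + dist[k][j]). The final matrix gives, for each (i, j), the minimum total weight of any directed path from i to j (possibly empty when i = j).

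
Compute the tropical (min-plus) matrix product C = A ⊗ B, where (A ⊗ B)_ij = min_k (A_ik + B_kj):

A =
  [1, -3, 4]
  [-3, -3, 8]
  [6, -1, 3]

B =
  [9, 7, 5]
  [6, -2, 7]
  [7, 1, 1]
A ⊗ B =
  [3, -5, 4]
  [3, -5, 2]
  [5, -3, 4]

Apply the min-plus product entry-by-entry:
  C[0][0] = min over k of (A[0][0] + B[0][0] = 1 + 9 = 10, A[0][1] + B[1][0] = -3 + 6 = 3, A[0][2] + B[2][0] = 4 + 7 = 11) = 3 (attained at k = 1)
  C[0][1] = min over k of (A[0][0] + B[0][1] = 1 + 7 = 8, A[0][1] + B[1][1] = -3 + -2 = -5, A[0][2] + B[2][1] = 4 + 1 = 5) = -5 (attained at k = 1)
  C[0][2] = min over k of (A[0][0] + B[0][2] = 1 + 5 = 6, A[0][1] + B[1][2] = -3 + 7 = 4, A[0][2] + B[2][2] = 4 + 1 = 5) = 4 (attained at k = 1)
  C[1][0] = min over k of (A[1][0] + B[0][0] = -3 + 9 = 6, A[1][1] + B[1][0] = -3 + 6 = 3, A[1][2] + B[2][0] = 8 + 7 = 15) = 3 (attained at k = 1)
  C[1][1] = min over k of (A[1][0] + B[0][1] = -3 + 7 = 4, A[1][1] + B[1][1] = -3 + -2 = -5, A[1][2] + B[2][1] = 8 + 1 = 9) = -5 (attained at k = 1)
  C[1][2] = min over k of (A[1][0] + B[0][2] = -3 + 5 = 2, A[1][1] + B[1][2] = -3 + 7 = 4, A[1][2] + B[2][2] = 8 + 1 = 9) = 2 (attained at k = 0)
  C[2][0] = min over k of (A[2][0] + B[0][0] = 6 + 9 = 15, A[2][1] + B[1][0] = -1 + 6 = 5, A[2][2] + B[2][0] = 3 + 7 = 10) = 5 (attained at k = 1)
  C[2][1] = min over k of (A[2][0] + B[0][1] = 6 + 7 = 13, A[2][1] + B[1][1] = -1 + -2 = -3, A[2][2] + B[2][1] = 3 + 1 = 4) = -3 (attained at k = 1)
  C[2][2] = min over k of (A[2][0] + B[0][2] = 6 + 5 = 11, A[2][1] + B[1][2] = -1 + 7 = 6, A[2][2] + B[2][2] = 3 + 1 = 4) = 4 (attained at k = 2)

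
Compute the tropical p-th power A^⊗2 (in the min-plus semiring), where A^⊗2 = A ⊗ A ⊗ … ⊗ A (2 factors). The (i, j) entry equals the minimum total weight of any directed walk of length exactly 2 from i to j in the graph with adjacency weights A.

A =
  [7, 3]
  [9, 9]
A^⊗2 =
  [12, 10]
  [16, 12]

Each entry (A^⊗2)_ij equals the minimum over all length-2 walks i = v_0 → v_1 → … → v_2 = j of Σ_t A[v_t][v_{t+1}]. For example, for (i, j) = (0, 1) we minimise over 2 possible intermediate vertex sequences; the minimum is 10, attained along the walk 0 → 0 → 1.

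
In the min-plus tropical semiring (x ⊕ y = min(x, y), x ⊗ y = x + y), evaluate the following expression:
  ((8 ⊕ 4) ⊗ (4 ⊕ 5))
((8 ⊕ 4) ⊗ (4 ⊕ 5)) = 8

Expand innermost to outermost. Recall ⊕ takes the minimum of its arguments and ⊗ takes their sum. Working out the expression ((8 ⊕ 4) ⊗ (4 ⊕ 5)) gives 8.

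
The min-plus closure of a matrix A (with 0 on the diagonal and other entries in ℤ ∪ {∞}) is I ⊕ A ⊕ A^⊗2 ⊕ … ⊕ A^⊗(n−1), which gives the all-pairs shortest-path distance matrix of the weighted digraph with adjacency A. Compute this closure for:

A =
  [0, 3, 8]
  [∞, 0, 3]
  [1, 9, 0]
Closure =
  [0, 3, 6]
  [4, 0, 3]
  [1, 4, 0]

This is the Floyd-Warshall all-pairs shortest-path computation. For each intermediate vertex k = 0, 1, …, 2, update dist[i][j] ← min(dist[i][j], dist[i][k] + dist[k][j]). The final matrix gives, for each (i, j), the minimum total weight of any directed path from i to j (possibly empty when i = j).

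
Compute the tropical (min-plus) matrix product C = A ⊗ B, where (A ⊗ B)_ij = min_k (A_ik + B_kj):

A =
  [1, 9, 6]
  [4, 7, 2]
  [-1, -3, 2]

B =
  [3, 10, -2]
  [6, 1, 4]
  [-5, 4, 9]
A ⊗ B =
  [1, 10, -1]
  [-3, 6, 2]
  [-3, -2, -3]

Apply the min-plus product entry-by-entry:
  C[0][0] = min over k of (A[0][0] + B[0][0] = 1 + 3 = 4, A[0][1] + B[1][0] = 9 + 6 = 15, A[0][2] + B[2][0] = 6 + -5 = 1) = 1 (attained at k = 2)
  C[0][1] = min over k of (A[0][0] + B[0][1] = 1 + 10 = 11, A[0][1] + B[1][1] = 9 + 1 = 10, A[0][2] + B[2][1] = 6 + 4 = 10) = 10 (attained at k = 1)
  C[0][2] = min over k of (A[0][0] + B[0][2] = 1 + -2 = -1, A[0][1] + B[1][2] = 9 + 4 = 13, A[0][2] + B[2][2] = 6 + 9 = 15) = -1 (attained at k = 0)
  C[1][0] = min over k of (A[1][0] + B[0][0] = 4 + 3 = 7, A[1][1] + B[1][0] = 7 + 6 = 13, A[1][2] + B[2][0] = 2 + -5 = -3) = -3 (attained at k = 2)
  C[1][1] = min over k of (A[1][0] + B[0][1] = 4 + 10 = 14, A[1][1] + B[1][1] = 7 + 1 = 8, A[1][2] + B[2][1] = 2 + 4 = 6) = 6 (attained at k = 2)
  C[1][2] = min over k of (A[1][0] + B[0][2] = 4 + -2 = 2, A[1][1] + B[1][2] = 7 + 4 = 11, A[1][2] + B[2][2] = 2 + 9 = 11) = 2 (attained at k = 0)
  C[2][0] = min over k of (A[2][0] + B[0][0] = -1 + 3 = 2, A[2][1] + B[1][0] = -3 + 6 = 3, A[2][2] + B[2][0] = 2 + -5 = -3) = -3 (attained at k = 2)
  C[2][1] = min over k of (A[2][0] + B[0][1] = -1 + 10 = 9, A[2][1] + B[1][1] = -3 + 1 = -2, A[2][2] + B[2][1] = 2 + 4 = 6) = -2 (attained at k = 1)
  C[2][2] = min over k of (A[2][0] + B[0][2] = -1 + -2 = -3, A[2][1] + B[1][2] = -3 + 4 = 1, A[2][2] + B[2][2] = 2 + 9 = 11) = -3 (attained at k = 0)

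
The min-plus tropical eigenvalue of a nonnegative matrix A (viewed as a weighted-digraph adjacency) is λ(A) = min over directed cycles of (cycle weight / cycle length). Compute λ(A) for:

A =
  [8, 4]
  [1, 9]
λ(A) = 5/2

Enumerate directed cycles and compute their means (weight / length). Sample:
  cycle 0 → 0: weight = 8, length = 1, mean = 8/1 ≈ 8.000
  cycle 1 → 1: weight = 9, length = 1, mean = 9/1 ≈ 9.000
  cycle 0 → 1 → 0: weight = 5, length = 2, mean = 5/2 ≈ 2.500
  cycle 1 → 0 → 1: weight = 5, length = 2, mean = 5/2 ≈ 2.500
Minimum mean = 2.500, attained e.g. along the cycle 0 → 1 → 0 with weight 5 and length 2. So λ(A) = 5/2 = 5/2.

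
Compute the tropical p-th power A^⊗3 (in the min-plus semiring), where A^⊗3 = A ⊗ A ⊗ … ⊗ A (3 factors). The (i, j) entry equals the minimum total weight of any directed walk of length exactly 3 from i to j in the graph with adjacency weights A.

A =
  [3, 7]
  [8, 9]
A^⊗3 =
  [9, 13]
  [14, 18]

Each entry (A^⊗3)_ij equals the minimum over all length-3 walks i = v_0 → v_1 → … → v_3 = j of Σ_t A[v_t][v_{t+1}]. For example, for (i, j) = (0, 1) we minimise over 4 possible intermediate vertex sequences; the minimum is 13, attained along the walk 0 → 0 → 0 → 1.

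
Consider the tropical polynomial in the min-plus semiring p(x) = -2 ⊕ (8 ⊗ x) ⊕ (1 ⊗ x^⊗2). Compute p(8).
p(8) = -2

A tropical monomial a ⊗ x^⊗i evaluates to a + i · x. Evaluating each term at x = 8:
  Term 0 contributes -2 + 0 · 8 = -2
  Term 1 contributes 8 + 1 · 8 = 16
  Term 2 contributes 1 + 2 · 8 = 17
p(8) = ⊕ of these = min[-2, 16, 17] = -2.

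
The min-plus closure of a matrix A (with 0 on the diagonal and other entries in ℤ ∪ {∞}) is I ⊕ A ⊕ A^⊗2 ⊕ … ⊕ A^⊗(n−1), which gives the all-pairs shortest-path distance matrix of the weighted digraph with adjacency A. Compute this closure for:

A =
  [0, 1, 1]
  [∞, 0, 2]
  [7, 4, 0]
Closure =
  [0, 1, 1]
  [9, 0, 2]
  [7, 4, 0]

This is the Floyd-Warshall all-pairs shortest-path computation. For each intermediate vertex k = 0, 1, …, 2, update dist[i][j] ← min(dist[i][j], dist[i][k] + dist[k][j]). The final matrix gives, for each (i, j), the minimum total weight of any directed path from i to j (possibly empty when i = j).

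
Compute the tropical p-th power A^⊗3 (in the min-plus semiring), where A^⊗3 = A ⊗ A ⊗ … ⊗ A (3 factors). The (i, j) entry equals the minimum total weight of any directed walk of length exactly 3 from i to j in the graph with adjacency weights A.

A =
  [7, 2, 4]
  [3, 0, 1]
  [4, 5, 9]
A^⊗3 =
  [5, 2, 3]
  [3, 0, 1]
  [8, 5, 6]

Each entry (A^⊗3)_ij equals the minimum over all length-3 walks i = v_0 → v_1 → … → v_3 = j of Σ_t A[v_t][v_{t+1}]. For example, for (i, j) = (0, 2) we minimise over 9 possible intermediate vertex sequences; the minimum is 3, attained along the walk 0 → 1 → 1 → 2.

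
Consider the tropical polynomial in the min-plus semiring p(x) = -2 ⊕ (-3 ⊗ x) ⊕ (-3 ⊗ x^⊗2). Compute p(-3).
p(-3) = -9

A tropical monomial a ⊗ x^⊗i evaluates to a + i · x. Evaluating each term at x = -3:
  Term 0 contributes -2 + 0 · -3 = -2
  Term 1 contributes -3 + 1 · -3 = -6
  Term 2 contributes -3 + 2 · -3 = -9
p(-3) = ⊕ of these = min[-2, -6, -9] = -9.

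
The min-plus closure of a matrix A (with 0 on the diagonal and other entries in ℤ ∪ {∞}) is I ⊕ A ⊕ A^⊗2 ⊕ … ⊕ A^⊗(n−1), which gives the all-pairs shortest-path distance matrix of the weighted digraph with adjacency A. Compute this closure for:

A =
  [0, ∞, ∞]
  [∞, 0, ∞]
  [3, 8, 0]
Closure =
  [0, ∞, ∞]
  [∞, 0, ∞]
  [3, 8, 0]

This is the Floyd-Warshall all-pairs shortest-path computation. For each intermediate vertex k = 0, 1, …, 2, update dist[i][j] ← min(dist[i][j], dist[i][k] + dist[k][j]). The final matrix gives, for each (i, j), the minimum total weight of any directed path from i to j (possibly empty when i = j).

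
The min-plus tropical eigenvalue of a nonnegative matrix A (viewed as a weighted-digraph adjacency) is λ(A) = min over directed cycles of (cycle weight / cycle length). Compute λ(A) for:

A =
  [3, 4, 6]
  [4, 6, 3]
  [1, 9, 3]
λ(A) = 8/3

Enumerate directed cycles and compute their means (weight / length). Sample:
  cycle 0 → 0: weight = 3, length = 1, mean = 3/1 ≈ 3.000
  cycle 1 → 1: weight = 6, length = 1, mean = 6/1 ≈ 6.000
  cycle 2 → 2: weight = 3, length = 1, mean = 3/1 ≈ 3.000
  cycle 0 → 1 → 0: weight = 8, length = 2, mean = 8/2 ≈ 4.000
  cycle 0 → 2 → 0: weight = 7, length = 2, mean = 7/2 ≈ 3.500
  cycle 1 → 0 → 1: weight = 8, length = 2, mean = 8/2 ≈ 4.000
Minimum mean = 2.667, attained e.g. along the cycle 0 → 1 → 2 → 0 with weight 8 and length 3. So λ(A) = 8/3 = 8/3.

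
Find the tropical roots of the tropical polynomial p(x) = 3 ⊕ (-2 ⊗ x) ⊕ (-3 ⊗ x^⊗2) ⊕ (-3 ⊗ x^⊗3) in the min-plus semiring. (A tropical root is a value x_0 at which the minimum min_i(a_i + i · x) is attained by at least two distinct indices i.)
Roots: {0, 1, 5}

Each tropical root is a break point of the lower envelope of the lines y = a_i + i · x (there are 4 lines, with slopes 0, 1, ..., 3). Only the lines that attain the minimum somewhere contribute to roots; other lines are dominated. Here the surviving (envelope) indices are i = 3, i = 2, i = 1, i = 0.
Intersections between consecutive envelope lines give the roots: for adjacent envelope indices i < j the intersection is x = (a_i − a_j) / (j − i). Reading off the sorted break points: {0, 1, 5}.
Verification: at each break x_0, at least two indices attain the minimum of min_i(a_i + i · x_0).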